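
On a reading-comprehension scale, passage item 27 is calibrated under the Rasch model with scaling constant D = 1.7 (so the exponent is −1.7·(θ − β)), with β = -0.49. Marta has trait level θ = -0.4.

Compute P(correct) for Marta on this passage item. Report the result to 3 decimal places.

P(θ) = 1 / (1 + exp(−D·(θ − β)))
Exponent: 1.7 × (-0.4 − (-0.49)) = 0.1530
1/(1 + e^{-0.1530}) = 0.5382
P = 0.5382

0.538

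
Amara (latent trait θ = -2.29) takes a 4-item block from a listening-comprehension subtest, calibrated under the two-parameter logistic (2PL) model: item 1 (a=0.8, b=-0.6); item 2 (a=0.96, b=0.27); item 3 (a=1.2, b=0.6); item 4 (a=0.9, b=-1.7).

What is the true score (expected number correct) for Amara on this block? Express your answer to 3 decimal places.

P(θ) = 1 / (1 + exp(−a(θ − b)))
P_1 = 1/(1+e^{1.3520}) = 0.2055
P_2 = 1/(1+e^{2.4576}) = 0.0789
P_3 = 1/(1+e^{3.4680}) = 0.0302
P_4 = 1/(1+e^{0.5310}) = 0.3703
E[score] = 0.2055 + 0.0789 + 0.0302 + 0.3703 = 0.6849

0.685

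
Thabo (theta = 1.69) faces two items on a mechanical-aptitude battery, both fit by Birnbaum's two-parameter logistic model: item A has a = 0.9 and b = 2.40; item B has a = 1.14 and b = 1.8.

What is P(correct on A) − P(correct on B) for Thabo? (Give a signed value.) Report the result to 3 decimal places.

-0.123

P(theta) = 1 / (1 + exp(−a(theta − b)))
P_A = 0.3455
P_B = 0.4687
P_A − P_B = -0.1232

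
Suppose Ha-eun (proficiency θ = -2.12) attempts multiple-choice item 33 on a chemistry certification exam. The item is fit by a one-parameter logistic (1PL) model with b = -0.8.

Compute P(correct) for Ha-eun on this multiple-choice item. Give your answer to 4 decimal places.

P(θ) = 1 / (1 + exp(−(θ − b)))
Exponent: (-2.12 − (-0.8)) = -1.3200
1/(1 + e^{1.3200}) = 0.2108
P = 0.2108

0.2108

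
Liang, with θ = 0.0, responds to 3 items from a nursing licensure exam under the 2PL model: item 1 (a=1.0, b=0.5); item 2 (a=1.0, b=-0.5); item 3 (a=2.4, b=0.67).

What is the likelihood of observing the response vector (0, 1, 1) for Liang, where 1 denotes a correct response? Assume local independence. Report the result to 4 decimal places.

P(θ) = 1 / (1 + exp(−a(θ − b)))
P_1 = 1/(1+e^{0.5000}) = 0.3775
P_2 = 1/(1+e^{-0.5000}) = 0.6225
P_3 = 1/(1+e^{1.6080}) = 0.1669
L = (1−P_1) × P_2 × P_3 = 0.6225 × 0.6225 × 0.1669 = 0.06465

0.0647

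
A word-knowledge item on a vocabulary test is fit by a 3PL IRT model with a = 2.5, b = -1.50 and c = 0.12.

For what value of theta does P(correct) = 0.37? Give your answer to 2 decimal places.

P(theta) = c + (1 − c) · 1 / (1 + exp(−a(theta − b)))
Remove guessing floor: (0.37 − 0.12)/(1 − 0.12) = 0.2841
logit = ln(0.2841/0.7159) = -0.9243
theta = b + logit/(a) = -1.50 + (-0.9243)/2.5000 = -1.8697

-1.87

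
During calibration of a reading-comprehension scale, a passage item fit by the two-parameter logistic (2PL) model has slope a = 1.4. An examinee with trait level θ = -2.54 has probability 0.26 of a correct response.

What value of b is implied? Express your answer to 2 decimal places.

-1.79

P(θ) = 1 / (1 + exp(−a(θ − b)))
logit(0.26) = ln(0.26/0.74) = -1.0460
b = θ − logit/(a) = -2.54 − (-1.0460)/1.4000 = -1.7929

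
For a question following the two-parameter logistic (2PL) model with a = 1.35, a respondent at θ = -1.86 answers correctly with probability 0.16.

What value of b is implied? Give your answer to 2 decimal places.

-0.63

P(θ) = 1 / (1 + exp(−a(θ − b)))
logit(0.16) = ln(0.16/0.84) = -1.6582
b = θ − logit/(a) = -1.86 − (-1.6582)/1.3500 = -0.6317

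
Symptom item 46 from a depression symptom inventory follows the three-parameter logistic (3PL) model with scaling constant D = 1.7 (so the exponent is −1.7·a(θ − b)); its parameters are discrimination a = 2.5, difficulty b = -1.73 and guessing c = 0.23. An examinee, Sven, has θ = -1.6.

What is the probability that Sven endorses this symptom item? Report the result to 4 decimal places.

P(θ) = c + (1 − c) · 1 / (1 + exp(−D·a(θ − b)))
Exponent: 1.7 × 2.5 × (-1.6 − (-1.73)) = 0.5525
1/(1 + e^{-0.5525}) = 0.6347
P = 0.23 + 0.77 × 0.6347 = 0.7187

0.7187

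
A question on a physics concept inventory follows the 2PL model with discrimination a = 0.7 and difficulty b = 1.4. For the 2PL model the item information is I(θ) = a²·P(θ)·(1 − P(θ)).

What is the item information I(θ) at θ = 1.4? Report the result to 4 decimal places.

0.1225

P = 1/(1+e^{0.0000}) = 0.5000
P(1−P) = 0.5000 × 0.5000 = 0.2500
I = a² × P(1−P) = 0.7² × 0.2500 = 0.12250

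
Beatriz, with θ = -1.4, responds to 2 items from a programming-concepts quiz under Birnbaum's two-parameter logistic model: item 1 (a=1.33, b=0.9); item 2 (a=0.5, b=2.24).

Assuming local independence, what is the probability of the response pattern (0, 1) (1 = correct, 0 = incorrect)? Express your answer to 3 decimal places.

0.133

P(θ) = 1 / (1 + exp(−a(θ − b)))
P_1 = 1/(1+e^{3.0590}) = 0.0448
P_2 = 1/(1+e^{1.8200}) = 0.1394
L = (1−P_1) × P_2 = 0.9552 × 0.1394 = 0.13318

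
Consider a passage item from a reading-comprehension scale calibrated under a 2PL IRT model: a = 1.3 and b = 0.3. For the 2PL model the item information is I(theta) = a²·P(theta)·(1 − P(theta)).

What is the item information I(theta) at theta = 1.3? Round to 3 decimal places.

0.284

P = 1/(1+e^{-1.3000}) = 0.7858
P(1−P) = 0.7858 × 0.2142 = 0.1683
I = a² × P(1−P) = 1.3² × 0.1683 = 0.28442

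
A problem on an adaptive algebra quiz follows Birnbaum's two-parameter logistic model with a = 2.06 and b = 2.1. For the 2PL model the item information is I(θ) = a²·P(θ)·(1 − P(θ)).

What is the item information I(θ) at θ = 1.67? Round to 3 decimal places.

0.877

P = 1/(1+e^{0.8858}) = 0.2920
P(1−P) = 0.2920 × 0.7080 = 0.2067
I = a² × P(1−P) = 2.06² × 0.2067 = 0.87726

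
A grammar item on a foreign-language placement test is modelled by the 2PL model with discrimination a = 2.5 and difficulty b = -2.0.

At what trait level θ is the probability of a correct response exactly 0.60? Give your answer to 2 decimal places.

-1.84

P(θ) = 1 / (1 + exp(−a(θ − b)))
logit = ln(0.6000/0.4000) = 0.4055
θ = b + logit/(a) = -2.0 + 0.4055/2.5000 = -1.8378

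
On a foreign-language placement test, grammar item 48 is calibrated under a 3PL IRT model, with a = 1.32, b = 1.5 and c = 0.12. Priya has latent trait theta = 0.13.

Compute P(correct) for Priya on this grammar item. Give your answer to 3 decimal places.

P(theta) = c + (1 − c) · 1 / (1 + exp(−a(theta − b)))
Exponent: 1.32 × (0.13 − 1.5) = -1.8084
1/(1 + e^{1.8084}) = 0.1408
P = 0.12 + 0.88 × 0.1408 = 0.2439

0.244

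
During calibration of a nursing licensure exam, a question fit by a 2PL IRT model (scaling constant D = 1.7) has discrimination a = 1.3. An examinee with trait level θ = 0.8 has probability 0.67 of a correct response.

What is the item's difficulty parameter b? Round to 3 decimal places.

P(θ) = 1 / (1 + exp(−D·a(θ − b)))
logit(0.67) = ln(0.67/0.33) = 0.7082
b = θ − logit/(1.7·a) = 0.8 − 0.7082/2.2100 = 0.4796

0.480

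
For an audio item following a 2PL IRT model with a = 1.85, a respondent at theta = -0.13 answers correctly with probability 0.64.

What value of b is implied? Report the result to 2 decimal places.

P(theta) = 1 / (1 + exp(−a(theta − b)))
logit(0.64) = ln(0.64/0.36) = 0.5754
b = theta − logit/(a) = -0.13 − 0.5754/1.8500 = -0.4410

-0.44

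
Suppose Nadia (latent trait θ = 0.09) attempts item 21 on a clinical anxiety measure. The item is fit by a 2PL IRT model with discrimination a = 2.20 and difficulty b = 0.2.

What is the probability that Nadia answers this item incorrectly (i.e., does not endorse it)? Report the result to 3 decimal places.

P(θ) = 1 / (1 + exp(−a(θ − b)))
Exponent: 2.20 × (0.09 − 0.2) = -0.2420
1/(1 + e^{0.2420}) = 0.4398
P(incorrect) = 1 − 0.4398 = 0.5602

0.560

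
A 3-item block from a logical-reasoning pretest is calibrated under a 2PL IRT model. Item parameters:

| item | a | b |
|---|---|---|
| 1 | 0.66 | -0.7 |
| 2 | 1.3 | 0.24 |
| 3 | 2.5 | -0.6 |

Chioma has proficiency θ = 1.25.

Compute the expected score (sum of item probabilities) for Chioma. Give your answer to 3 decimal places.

2.562

P(θ) = 1 / (1 + exp(−a(θ − b)))
P_1 = 1/(1+e^{-1.2870}) = 0.7836
P_2 = 1/(1+e^{-1.3130}) = 0.7880
P_3 = 1/(1+e^{-4.6250}) = 0.9903
E[score] = 0.7836 + 0.7880 + 0.9903 = 2.5619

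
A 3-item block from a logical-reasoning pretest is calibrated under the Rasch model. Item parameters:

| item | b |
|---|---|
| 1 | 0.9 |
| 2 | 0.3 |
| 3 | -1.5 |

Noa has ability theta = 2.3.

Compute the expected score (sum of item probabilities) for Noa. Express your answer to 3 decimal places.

P(theta) = 1 / (1 + exp(−(theta − b)))
P_1 = 1/(1+e^{-1.4000}) = 0.8022
P_2 = 1/(1+e^{-2.0000}) = 0.8808
P_3 = 1/(1+e^{-3.8000}) = 0.9781
E[score] = 0.8022 + 0.8808 + 0.9781 = 2.6611

2.661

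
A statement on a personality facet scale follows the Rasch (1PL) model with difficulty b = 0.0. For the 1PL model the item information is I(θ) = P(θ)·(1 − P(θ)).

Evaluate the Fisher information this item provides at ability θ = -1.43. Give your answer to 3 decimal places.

P = 1/(1+e^{1.4300}) = 0.1931
P(1−P) = 0.1931 × 0.8069 = 0.1558
I = P(1−P) = 0.15581

0.156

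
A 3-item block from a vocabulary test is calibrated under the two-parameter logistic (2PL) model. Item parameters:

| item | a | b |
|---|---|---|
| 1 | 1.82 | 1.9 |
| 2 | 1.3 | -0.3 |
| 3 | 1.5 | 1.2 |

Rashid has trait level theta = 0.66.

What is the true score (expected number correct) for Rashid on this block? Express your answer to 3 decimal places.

P(theta) = 1 / (1 + exp(−a(theta − b)))
P_1 = 1/(1+e^{2.2568}) = 0.0948
P_2 = 1/(1+e^{-1.2480}) = 0.7770
P_3 = 1/(1+e^{0.8100}) = 0.3079
E[score] = 0.0948 + 0.7770 + 0.3079 = 1.1796

1.180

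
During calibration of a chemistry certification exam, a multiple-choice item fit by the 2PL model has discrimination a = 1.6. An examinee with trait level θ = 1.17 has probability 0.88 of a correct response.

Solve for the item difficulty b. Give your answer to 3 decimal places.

-0.075

P(θ) = 1 / (1 + exp(−a(θ − b)))
logit(0.88) = ln(0.88/0.12) = 1.9924
b = θ − logit/(a) = 1.17 − 1.9924/1.6000 = -0.0753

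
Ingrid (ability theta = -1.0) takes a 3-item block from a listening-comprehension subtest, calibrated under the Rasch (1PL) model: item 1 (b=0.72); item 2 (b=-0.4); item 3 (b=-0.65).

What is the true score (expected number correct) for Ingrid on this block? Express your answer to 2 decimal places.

0.92

P(theta) = 1 / (1 + exp(−(theta − b)))
P_1 = 1/(1+e^{1.7200}) = 0.1519
P_2 = 1/(1+e^{0.6000}) = 0.3543
P_3 = 1/(1+e^{0.3500}) = 0.4134
E[score] = 0.1519 + 0.3543 + 0.4134 = 0.9196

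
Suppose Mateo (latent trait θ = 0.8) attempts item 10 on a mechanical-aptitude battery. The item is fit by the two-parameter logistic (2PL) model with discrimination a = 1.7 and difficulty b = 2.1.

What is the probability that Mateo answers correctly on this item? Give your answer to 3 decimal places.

P(θ) = 1 / (1 + exp(−a(θ − b)))
Exponent: 1.7 × (0.8 − 2.1) = -2.2100
1/(1 + e^{2.2100}) = 0.0989

0.099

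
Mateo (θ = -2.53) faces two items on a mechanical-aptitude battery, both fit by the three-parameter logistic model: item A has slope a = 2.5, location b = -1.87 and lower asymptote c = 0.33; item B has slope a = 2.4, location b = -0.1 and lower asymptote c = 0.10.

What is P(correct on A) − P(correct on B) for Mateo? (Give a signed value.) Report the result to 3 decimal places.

0.335

P(θ) = c + (1 − c) · 1 / (1 + exp(−a(θ − b)))
P_A = 0.4379
P_B = 0.1026
P_A − P_B = 0.3353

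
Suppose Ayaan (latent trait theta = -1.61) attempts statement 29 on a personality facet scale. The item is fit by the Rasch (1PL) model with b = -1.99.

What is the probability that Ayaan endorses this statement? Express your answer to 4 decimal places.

0.5939

P(theta) = 1 / (1 + exp(−(theta − b)))
Exponent: (-1.61 − (-1.99)) = 0.3800
1/(1 + e^{-0.3800}) = 0.5939
P = 0.5939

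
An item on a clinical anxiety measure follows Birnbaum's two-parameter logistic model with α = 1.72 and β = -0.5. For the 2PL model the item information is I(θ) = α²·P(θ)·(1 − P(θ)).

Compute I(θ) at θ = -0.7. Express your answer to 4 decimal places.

0.7181

P = 1/(1+e^{0.3440}) = 0.4148
P(1−P) = 0.4148 × 0.5852 = 0.2427
I = α² × P(1−P) = 1.72² × 0.2427 = 0.71814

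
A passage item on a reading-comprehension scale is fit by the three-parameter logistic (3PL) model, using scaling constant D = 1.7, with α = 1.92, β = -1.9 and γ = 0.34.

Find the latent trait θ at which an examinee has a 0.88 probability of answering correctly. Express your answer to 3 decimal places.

-1.439

P(θ) = γ + (1 − γ) · 1 / (1 + exp(−D·α(θ − β)))
Remove guessing floor: (0.88 − 0.34)/(1 − 0.34) = 0.8182
logit = ln(0.8182/0.1818) = 1.5041
θ = β + logit/(1.7·α) = -1.9 + 1.5041/3.2640 = -1.4392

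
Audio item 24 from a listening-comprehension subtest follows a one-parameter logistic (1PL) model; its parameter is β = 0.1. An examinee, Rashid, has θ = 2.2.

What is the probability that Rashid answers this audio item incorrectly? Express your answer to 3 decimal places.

0.109

P(θ) = 1 / (1 + exp(−(θ − β)))
Exponent: (2.2 − 0.1) = 2.1000
1/(1 + e^{-2.1000}) = 0.8909
P = 0.8909
P(incorrect) = 1 − 0.8909 = 0.1091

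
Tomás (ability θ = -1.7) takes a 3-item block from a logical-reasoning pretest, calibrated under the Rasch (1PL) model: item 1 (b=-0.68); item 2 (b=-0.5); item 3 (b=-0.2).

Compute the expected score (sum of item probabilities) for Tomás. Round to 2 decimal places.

0.68

P(θ) = 1 / (1 + exp(−(θ − b)))
P_1 = 1/(1+e^{1.0200}) = 0.2650
P_2 = 1/(1+e^{1.2000}) = 0.2315
P_3 = 1/(1+e^{1.5000}) = 0.1824
E[score] = 0.2650 + 0.2315 + 0.1824 = 0.6789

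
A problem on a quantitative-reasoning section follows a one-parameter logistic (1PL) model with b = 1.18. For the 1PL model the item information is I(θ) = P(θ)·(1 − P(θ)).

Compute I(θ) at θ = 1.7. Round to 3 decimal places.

0.234

P = 1/(1+e^{-0.5200}) = 0.6271
P(1−P) = 0.6271 × 0.3729 = 0.2338
I = P(1−P) = 0.23383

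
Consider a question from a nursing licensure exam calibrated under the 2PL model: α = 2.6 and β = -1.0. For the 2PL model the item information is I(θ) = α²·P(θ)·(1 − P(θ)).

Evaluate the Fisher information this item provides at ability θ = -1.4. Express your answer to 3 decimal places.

1.304

P = 1/(1+e^{1.0400}) = 0.2611
P(1−P) = 0.2611 × 0.7389 = 0.1930
I = α² × P(1−P) = 2.6² × 0.1930 = 1.30435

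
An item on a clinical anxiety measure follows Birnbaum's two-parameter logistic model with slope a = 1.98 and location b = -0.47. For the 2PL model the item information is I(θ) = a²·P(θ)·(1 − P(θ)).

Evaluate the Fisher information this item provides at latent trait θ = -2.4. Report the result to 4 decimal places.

P = 1/(1+e^{3.8214}) = 0.0214
P(1−P) = 0.0214 × 0.9786 = 0.0210
I = a² × P(1−P) = 1.98² × 0.0210 = 0.08221

0.0822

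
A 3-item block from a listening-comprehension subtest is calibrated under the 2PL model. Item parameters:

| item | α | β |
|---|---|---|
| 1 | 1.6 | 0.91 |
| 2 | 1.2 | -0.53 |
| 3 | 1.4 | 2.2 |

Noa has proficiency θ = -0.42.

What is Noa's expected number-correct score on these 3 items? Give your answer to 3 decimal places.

P(θ) = 1 / (1 + exp(−α(θ − β)))
P_1 = 1/(1+e^{2.1280}) = 0.1064
P_2 = 1/(1+e^{-0.1320}) = 0.5330
P_3 = 1/(1+e^{3.6680}) = 0.0249
E[score] = 0.1064 + 0.5330 + 0.0249 = 0.6642

0.664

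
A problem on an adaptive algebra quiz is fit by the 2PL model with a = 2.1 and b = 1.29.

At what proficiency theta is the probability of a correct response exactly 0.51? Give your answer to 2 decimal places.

P(theta) = 1 / (1 + exp(−a(theta − b)))
logit = ln(0.5100/0.4900) = 0.0400
theta = b + logit/(a) = 1.29 + 0.0400/2.1000 = 1.3091

1.31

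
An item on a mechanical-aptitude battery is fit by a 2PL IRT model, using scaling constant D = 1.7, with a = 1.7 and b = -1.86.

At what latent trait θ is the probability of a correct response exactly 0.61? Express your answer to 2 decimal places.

-1.71

P(θ) = 1 / (1 + exp(−D·a(θ − b)))
logit = ln(0.6100/0.3900) = 0.4473
θ = b + logit/(1.7·a) = -1.86 + 0.4473/2.8900 = -1.7052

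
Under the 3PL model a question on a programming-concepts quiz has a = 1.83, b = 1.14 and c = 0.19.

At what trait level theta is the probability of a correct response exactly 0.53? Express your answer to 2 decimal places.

0.96

P(theta) = c + (1 − c) · 1 / (1 + exp(−a(theta − b)))
Remove guessing floor: (0.53 − 0.19)/(1 − 0.19) = 0.4198
logit = ln(0.4198/0.5802) = -0.3238
theta = b + logit/(a) = 1.14 + (-0.3238)/1.8300 = 0.9631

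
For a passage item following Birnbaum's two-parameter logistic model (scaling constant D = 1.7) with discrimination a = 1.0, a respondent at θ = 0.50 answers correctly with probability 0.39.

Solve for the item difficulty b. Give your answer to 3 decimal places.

0.763

P(θ) = 1 / (1 + exp(−D·a(θ − b)))
logit(0.39) = ln(0.39/0.61) = -0.4473
b = θ − logit/(1.7·a) = 0.50 − (-0.4473)/1.7000 = 0.7631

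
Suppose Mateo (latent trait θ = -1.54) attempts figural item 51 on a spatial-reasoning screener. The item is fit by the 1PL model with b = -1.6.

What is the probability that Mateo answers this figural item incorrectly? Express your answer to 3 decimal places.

P(θ) = 1 / (1 + exp(−(θ − b)))
Exponent: (-1.54 − (-1.6)) = 0.0600
1/(1 + e^{-0.0600}) = 0.5150
P = 0.5150
P(incorrect) = 1 − 0.5150 = 0.4850

0.485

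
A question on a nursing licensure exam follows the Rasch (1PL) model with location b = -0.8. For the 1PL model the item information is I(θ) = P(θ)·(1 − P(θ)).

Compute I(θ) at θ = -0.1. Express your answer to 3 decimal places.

0.222

P = 1/(1+e^{-0.7000}) = 0.6682
P(1−P) = 0.6682 × 0.3318 = 0.2217
I = P(1−P) = 0.22171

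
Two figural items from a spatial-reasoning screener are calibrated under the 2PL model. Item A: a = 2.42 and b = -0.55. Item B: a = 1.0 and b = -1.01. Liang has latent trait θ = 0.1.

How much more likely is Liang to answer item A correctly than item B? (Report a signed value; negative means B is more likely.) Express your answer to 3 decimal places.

0.076

P(θ) = 1 / (1 + exp(−a(θ − b)))
P_A = 0.8282
P_B = 0.7521
P_A − P_B = 0.0761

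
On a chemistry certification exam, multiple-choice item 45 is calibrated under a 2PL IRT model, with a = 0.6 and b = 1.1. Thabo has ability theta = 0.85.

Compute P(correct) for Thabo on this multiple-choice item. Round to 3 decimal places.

0.463

P(theta) = 1 / (1 + exp(−a(theta − b)))
Exponent: 0.6 × (0.85 − 1.1) = -0.1500
1/(1 + e^{0.1500}) = 0.4626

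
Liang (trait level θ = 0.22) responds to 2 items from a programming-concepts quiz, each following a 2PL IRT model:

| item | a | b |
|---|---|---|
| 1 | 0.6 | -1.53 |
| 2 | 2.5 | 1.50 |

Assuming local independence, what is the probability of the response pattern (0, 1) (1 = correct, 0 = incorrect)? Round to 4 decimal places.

P(θ) = 1 / (1 + exp(−a(θ − b)))
P_1 = 1/(1+e^{-1.0500}) = 0.7408
P_2 = 1/(1+e^{3.2000}) = 0.0392
L = (1−P_1) × P_2 = 0.2592 × 0.0392 = 0.01015

0.0102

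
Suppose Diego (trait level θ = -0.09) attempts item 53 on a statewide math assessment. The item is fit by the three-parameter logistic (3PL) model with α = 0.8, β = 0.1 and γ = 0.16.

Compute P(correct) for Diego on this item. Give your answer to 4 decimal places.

0.5481

P(θ) = γ + (1 − γ) · 1 / (1 + exp(−α(θ − β)))
Exponent: 0.8 × (-0.09 − 0.1) = -0.1520
1/(1 + e^{0.1520}) = 0.4621
P = 0.16 + 0.84 × 0.4621 = 0.5481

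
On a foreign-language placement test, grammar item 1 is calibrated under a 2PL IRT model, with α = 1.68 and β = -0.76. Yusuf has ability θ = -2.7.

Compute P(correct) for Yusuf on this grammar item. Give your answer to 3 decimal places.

0.037

P(θ) = 1 / (1 + exp(−α(θ − β)))
Exponent: 1.68 × (-2.7 − (-0.76)) = -3.2592
1/(1 + e^{3.2592}) = 0.0370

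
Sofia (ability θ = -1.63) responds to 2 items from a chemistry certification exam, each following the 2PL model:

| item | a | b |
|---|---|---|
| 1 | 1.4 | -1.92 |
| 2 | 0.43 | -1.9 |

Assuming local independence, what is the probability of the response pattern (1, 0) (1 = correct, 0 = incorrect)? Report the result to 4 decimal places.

0.2827

P(θ) = 1 / (1 + exp(−a(θ − b)))
P_1 = 1/(1+e^{-0.4060}) = 0.6001
P_2 = 1/(1+e^{-0.1161}) = 0.5290
L = P_1 × (1−P_2) = 0.6001 × 0.4710 = 0.28266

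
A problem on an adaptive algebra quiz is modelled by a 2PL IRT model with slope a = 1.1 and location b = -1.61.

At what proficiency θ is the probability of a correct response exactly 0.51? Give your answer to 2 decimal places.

P(θ) = 1 / (1 + exp(−a(θ − b)))
logit = ln(0.5100/0.4900) = 0.0400
θ = b + logit/(a) = -1.61 + 0.0400/1.1000 = -1.5736

-1.57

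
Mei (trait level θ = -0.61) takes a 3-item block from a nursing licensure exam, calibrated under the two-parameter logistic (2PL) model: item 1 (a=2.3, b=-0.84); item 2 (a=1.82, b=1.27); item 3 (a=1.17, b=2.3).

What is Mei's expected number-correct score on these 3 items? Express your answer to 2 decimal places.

0.69

P(θ) = 1 / (1 + exp(−a(θ − b)))
P_1 = 1/(1+e^{-0.5290}) = 0.6292
P_2 = 1/(1+e^{3.4216}) = 0.0316
P_3 = 1/(1+e^{3.4047}) = 0.0321
E[score] = 0.6292 + 0.0316 + 0.0321 = 0.6930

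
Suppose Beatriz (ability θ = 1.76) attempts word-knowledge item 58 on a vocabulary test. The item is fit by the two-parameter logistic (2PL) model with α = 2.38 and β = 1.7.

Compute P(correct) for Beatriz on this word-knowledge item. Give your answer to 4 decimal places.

0.5356

P(θ) = 1 / (1 + exp(−α(θ − β)))
Exponent: 2.38 × (1.76 − 1.7) = 0.1428
1/(1 + e^{-0.1428}) = 0.5356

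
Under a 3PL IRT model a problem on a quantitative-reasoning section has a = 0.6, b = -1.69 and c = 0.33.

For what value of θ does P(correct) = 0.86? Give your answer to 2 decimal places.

0.53

P(θ) = c + (1 − c) · 1 / (1 + exp(−a(θ − b)))
Remove guessing floor: (0.86 − 0.33)/(1 − 0.33) = 0.7910
logit = ln(0.7910/0.2090) = 1.3312
θ = b + logit/(a) = -1.69 + 1.3312/0.6000 = 0.5287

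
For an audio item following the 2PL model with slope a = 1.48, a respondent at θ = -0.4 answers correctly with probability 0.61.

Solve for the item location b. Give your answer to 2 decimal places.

-0.70

P(θ) = 1 / (1 + exp(−a(θ − b)))
logit(0.61) = ln(0.61/0.39) = 0.4473
b = θ − logit/(a) = -0.4 − 0.4473/1.4800 = -0.7022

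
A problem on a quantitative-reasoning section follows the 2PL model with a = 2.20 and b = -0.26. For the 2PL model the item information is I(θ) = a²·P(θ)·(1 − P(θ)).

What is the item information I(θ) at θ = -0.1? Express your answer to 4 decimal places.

1.1733

P = 1/(1+e^{-0.3520}) = 0.5871
P(1−P) = 0.5871 × 0.4129 = 0.2424
I = a² × P(1−P) = 2.20² × 0.2424 = 1.17328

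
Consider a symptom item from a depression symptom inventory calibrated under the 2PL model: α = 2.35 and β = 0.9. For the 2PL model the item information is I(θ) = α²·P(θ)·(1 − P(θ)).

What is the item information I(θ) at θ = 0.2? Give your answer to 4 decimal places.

0.7489

P = 1/(1+e^{1.6450}) = 0.1618
P(1−P) = 0.1618 × 0.8382 = 0.1356
I = α² × P(1−P) = 2.35² × 0.1356 = 0.74891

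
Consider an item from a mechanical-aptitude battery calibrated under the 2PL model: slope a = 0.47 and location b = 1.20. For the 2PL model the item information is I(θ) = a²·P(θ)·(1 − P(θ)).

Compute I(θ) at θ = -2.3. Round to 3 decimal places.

P = 1/(1+e^{1.6450}) = 0.1618
P(1−P) = 0.1618 × 0.8382 = 0.1356
I = a² × P(1−P) = 0.47² × 0.1356 = 0.02996

0.030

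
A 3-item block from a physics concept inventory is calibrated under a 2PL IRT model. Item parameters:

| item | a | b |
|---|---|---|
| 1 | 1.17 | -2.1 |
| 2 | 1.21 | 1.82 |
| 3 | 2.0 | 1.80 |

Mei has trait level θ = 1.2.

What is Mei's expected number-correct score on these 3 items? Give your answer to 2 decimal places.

1.53

P(θ) = 1 / (1 + exp(−a(θ − b)))
P_1 = 1/(1+e^{-3.8610}) = 0.9794
P_2 = 1/(1+e^{0.7502}) = 0.3208
P_3 = 1/(1+e^{1.2000}) = 0.2315
E[score] = 0.9794 + 0.3208 + 0.2315 = 1.5316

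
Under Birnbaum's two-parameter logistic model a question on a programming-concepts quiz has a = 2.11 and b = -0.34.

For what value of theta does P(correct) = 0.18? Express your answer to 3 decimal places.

P(theta) = 1 / (1 + exp(−a(theta − b)))
logit = ln(0.1800/0.8200) = -1.5163
theta = b + logit/(a) = -0.34 + (-1.5163)/2.1100 = -1.0586

-1.059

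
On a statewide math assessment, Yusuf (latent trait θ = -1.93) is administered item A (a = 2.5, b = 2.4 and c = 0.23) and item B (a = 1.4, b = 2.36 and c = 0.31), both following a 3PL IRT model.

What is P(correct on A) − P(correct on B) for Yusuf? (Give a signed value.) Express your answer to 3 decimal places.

-0.082

P(θ) = c + (1 − c) · 1 / (1 + exp(−a(θ − b)))
P_A = 0.2300
P_B = 0.3117
P_A − P_B = -0.0817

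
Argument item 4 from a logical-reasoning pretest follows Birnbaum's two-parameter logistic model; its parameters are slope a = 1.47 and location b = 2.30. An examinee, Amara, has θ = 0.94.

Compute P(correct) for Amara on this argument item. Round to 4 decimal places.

0.1193

P(θ) = 1 / (1 + exp(−a(θ − b)))
Exponent: 1.47 × (0.94 − 2.30) = -1.9992
1/(1 + e^{1.9992}) = 0.1193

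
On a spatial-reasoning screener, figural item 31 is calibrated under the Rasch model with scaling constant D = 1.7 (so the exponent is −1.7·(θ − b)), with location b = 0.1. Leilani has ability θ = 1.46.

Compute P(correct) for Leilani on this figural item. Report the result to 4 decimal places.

0.9099

P(θ) = 1 / (1 + exp(−D·(θ − b)))
Exponent: 1.7 × (1.46 − 0.1) = 2.3120
1/(1 + e^{-2.3120}) = 0.9099
P = 0.9099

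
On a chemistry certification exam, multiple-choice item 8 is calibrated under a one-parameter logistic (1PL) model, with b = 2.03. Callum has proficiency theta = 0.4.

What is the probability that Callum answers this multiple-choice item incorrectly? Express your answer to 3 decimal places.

P(theta) = 1 / (1 + exp(−(theta − b)))
Exponent: (0.4 − 2.03) = -1.6300
1/(1 + e^{1.6300}) = 0.1638
P = 0.1638
P(incorrect) = 1 − 0.1638 = 0.8362

0.836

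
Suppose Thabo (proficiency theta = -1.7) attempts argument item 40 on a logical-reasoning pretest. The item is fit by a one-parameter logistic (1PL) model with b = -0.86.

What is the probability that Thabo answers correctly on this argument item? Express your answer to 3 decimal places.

P(theta) = 1 / (1 + exp(−(theta − b)))
Exponent: (-1.7 − (-0.86)) = -0.8400
1/(1 + e^{0.8400}) = 0.3015
P = 0.3015

0.302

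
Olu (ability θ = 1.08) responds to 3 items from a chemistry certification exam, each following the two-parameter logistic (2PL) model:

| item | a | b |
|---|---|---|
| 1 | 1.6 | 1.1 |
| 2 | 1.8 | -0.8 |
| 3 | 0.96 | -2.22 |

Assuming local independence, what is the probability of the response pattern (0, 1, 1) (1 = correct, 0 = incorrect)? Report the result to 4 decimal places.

P(θ) = 1 / (1 + exp(−a(θ − b)))
P_1 = 1/(1+e^{0.0320}) = 0.4920
P_2 = 1/(1+e^{-3.3840}) = 0.9672
P_3 = 1/(1+e^{-3.1680}) = 0.9596
L = (1−P_1) × P_2 × P_3 = 0.5080 × 0.9672 × 0.9596 = 0.47149

0.4715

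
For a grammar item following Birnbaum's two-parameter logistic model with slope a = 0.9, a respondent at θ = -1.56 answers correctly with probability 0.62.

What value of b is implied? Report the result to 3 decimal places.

-2.104

P(θ) = 1 / (1 + exp(−a(θ − b)))
logit(0.62) = ln(0.62/0.38) = 0.4895
b = θ − logit/(a) = -1.56 − 0.4895/0.9000 = -2.1039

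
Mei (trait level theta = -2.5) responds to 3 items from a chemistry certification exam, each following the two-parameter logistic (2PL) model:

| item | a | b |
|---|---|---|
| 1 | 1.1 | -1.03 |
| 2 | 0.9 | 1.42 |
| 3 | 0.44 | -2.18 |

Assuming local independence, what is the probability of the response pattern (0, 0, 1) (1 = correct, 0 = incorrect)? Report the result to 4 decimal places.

0.3768

P(theta) = 1 / (1 + exp(−a(theta − b)))
P_1 = 1/(1+e^{1.6170}) = 0.1656
P_2 = 1/(1+e^{3.5280}) = 0.0285
P_3 = 1/(1+e^{0.1408}) = 0.4649
L = (1−P_1) × (1−P_2) × P_3 = 0.8344 × 0.9715 × 0.4649 = 0.37680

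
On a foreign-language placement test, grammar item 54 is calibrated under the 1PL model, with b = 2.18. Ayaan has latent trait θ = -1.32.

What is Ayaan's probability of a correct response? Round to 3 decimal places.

0.029

P(θ) = 1 / (1 + exp(−(θ − b)))
Exponent: (-1.32 − 2.18) = -3.5000
1/(1 + e^{3.5000}) = 0.0293
P = 0.0293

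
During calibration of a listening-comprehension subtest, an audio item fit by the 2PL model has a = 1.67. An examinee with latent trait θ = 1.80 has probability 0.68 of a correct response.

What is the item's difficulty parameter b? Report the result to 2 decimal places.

P(θ) = 1 / (1 + exp(−a(θ − b)))
logit(0.68) = ln(0.68/0.32) = 0.7538
b = θ − logit/(a) = 1.80 − 0.7538/1.6700 = 1.3486

1.35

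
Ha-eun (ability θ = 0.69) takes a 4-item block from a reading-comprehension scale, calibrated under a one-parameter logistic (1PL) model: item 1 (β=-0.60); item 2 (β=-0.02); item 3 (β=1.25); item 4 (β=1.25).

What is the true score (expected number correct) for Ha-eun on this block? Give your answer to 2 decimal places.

2.18

P(θ) = 1 / (1 + exp(−(θ − β)))
P_1 = 1/(1+e^{-1.2900}) = 0.7841
P_2 = 1/(1+e^{-0.7100}) = 0.6704
P_3 = 1/(1+e^{0.5600}) = 0.3635
P_4 = 1/(1+e^{0.5600}) = 0.3635
E[score] = 0.7841 + 0.6704 + 0.3635 + 0.3635 = 2.1816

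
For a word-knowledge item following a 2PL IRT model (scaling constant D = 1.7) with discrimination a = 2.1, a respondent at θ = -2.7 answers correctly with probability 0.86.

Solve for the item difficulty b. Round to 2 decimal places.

P(θ) = 1 / (1 + exp(−D·a(θ − b)))
logit(0.86) = ln(0.86/0.14) = 1.8153
b = θ − logit/(1.7·a) = -2.7 − 1.8153/3.5700 = -3.2085

-3.21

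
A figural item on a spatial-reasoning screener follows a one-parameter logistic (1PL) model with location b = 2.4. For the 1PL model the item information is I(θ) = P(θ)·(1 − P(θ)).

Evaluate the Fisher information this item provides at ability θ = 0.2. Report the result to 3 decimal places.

0.090

P = 1/(1+e^{2.2000}) = 0.0998
P(1−P) = 0.0998 × 0.9002 = 0.0898
I = P(1−P) = 0.08980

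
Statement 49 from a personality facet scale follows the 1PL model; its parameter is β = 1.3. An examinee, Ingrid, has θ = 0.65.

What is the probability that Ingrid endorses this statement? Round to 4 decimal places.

P(θ) = 1 / (1 + exp(−(θ − β)))
Exponent: (0.65 − 1.3) = -0.6500
1/(1 + e^{0.6500}) = 0.3430
P = 0.3430

0.3430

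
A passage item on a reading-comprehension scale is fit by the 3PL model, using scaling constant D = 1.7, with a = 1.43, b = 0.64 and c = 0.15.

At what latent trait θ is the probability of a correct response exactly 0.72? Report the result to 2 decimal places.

P(θ) = c + (1 − c) · 1 / (1 + exp(−D·a(θ − b)))
Remove guessing floor: (0.72 − 0.15)/(1 − 0.15) = 0.6706
logit = ln(0.6706/0.3294) = 0.7108
θ = b + logit/(1.7·a) = 0.64 + 0.7108/2.4310 = 0.9324

0.93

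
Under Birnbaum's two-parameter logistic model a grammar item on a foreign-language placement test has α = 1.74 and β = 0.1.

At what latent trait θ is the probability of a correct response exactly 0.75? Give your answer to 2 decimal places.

P(θ) = 1 / (1 + exp(−α(θ − β)))
logit = ln(0.7500/0.2500) = 1.0986
θ = β + logit/(α) = 0.1 + 1.0986/1.7400 = 0.7314

0.73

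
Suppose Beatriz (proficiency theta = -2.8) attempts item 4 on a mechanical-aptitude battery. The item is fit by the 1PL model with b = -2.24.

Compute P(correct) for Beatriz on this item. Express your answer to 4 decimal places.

0.3635

P(theta) = 1 / (1 + exp(−(theta − b)))
Exponent: (-2.8 − (-2.24)) = -0.5600
1/(1 + e^{0.5600}) = 0.3635
P = 0.3635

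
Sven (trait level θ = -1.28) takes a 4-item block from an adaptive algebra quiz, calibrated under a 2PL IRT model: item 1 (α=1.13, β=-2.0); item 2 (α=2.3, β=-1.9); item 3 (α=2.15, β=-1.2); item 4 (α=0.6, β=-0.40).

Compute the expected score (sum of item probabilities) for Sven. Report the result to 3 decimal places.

P(θ) = 1 / (1 + exp(−α(θ − β)))
P_1 = 1/(1+e^{-0.8136}) = 0.6929
P_2 = 1/(1+e^{-1.4260}) = 0.8063
P_3 = 1/(1+e^{0.1720}) = 0.4571
P_4 = 1/(1+e^{0.5280}) = 0.3710
E[score] = 0.6929 + 0.8063 + 0.4571 + 0.3710 = 2.3272

2.327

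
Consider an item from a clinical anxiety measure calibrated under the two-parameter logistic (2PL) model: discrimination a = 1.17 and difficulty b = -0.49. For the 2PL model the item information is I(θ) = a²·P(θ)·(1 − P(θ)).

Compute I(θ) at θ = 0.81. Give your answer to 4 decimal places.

P = 1/(1+e^{-1.5210}) = 0.8207
P(1−P) = 0.8207 × 0.1793 = 0.1472
I = a² × P(1−P) = 1.17² × 0.1472 = 0.20145

0.2014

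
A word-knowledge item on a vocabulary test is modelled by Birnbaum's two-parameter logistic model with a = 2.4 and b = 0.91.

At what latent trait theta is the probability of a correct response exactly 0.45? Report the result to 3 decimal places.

0.826

P(theta) = 1 / (1 + exp(−a(theta − b)))
logit = ln(0.4500/0.5500) = -0.2007
theta = b + logit/(a) = 0.91 + (-0.2007)/2.4000 = 0.8264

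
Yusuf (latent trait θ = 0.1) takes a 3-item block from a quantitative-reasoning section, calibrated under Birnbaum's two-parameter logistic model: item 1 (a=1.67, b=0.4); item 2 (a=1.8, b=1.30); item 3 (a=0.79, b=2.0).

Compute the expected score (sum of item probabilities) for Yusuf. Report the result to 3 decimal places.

P(θ) = 1 / (1 + exp(−a(θ − b)))
P_1 = 1/(1+e^{0.5010}) = 0.3773
P_2 = 1/(1+e^{2.1600}) = 0.1034
P_3 = 1/(1+e^{1.5010}) = 0.1823
E[score] = 0.3773 + 0.1034 + 0.1823 = 0.6630

0.663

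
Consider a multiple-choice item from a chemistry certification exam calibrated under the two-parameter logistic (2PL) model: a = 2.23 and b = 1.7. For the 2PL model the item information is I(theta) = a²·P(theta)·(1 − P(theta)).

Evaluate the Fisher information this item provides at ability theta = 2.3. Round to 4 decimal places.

0.8187

P = 1/(1+e^{-1.3380}) = 0.7922
P(1−P) = 0.7922 × 0.2078 = 0.1646
I = a² × P(1−P) = 2.23² × 0.1646 = 0.81875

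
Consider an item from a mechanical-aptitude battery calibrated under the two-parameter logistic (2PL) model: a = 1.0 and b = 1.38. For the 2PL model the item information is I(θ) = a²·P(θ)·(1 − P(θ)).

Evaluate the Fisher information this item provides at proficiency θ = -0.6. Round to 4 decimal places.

0.1066

P = 1/(1+e^{1.9800}) = 0.1213
P(1−P) = 0.1213 × 0.8787 = 0.1066
I = a² × P(1−P) = 1.0² × 0.1066 = 0.10660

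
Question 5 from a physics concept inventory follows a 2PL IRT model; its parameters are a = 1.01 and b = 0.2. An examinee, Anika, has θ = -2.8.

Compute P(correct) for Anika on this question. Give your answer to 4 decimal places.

0.0461

P(θ) = 1 / (1 + exp(−a(θ − b)))
Exponent: 1.01 × (-2.8 − 0.2) = -3.0300
1/(1 + e^{3.0300}) = 0.0461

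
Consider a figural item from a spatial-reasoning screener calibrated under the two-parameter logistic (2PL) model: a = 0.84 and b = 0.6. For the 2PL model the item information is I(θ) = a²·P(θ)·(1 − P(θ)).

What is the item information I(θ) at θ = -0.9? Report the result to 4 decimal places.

P = 1/(1+e^{1.2600}) = 0.2210
P(1−P) = 0.2210 × 0.7790 = 0.1721
I = a² × P(1−P) = 0.84² × 0.1721 = 0.12147

0.1215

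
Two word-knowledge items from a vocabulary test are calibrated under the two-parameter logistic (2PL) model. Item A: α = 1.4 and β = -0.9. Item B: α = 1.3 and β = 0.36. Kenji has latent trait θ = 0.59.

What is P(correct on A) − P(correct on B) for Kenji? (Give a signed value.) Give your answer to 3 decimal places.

P(θ) = 1 / (1 + exp(−α(θ − β)))
P_A = 0.8895
P_B = 0.5742
P_A − P_B = 0.3153

0.315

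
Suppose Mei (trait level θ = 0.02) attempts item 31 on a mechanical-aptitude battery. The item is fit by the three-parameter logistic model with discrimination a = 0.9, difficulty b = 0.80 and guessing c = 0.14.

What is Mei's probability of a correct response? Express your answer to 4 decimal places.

0.4250

P(θ) = c + (1 − c) · 1 / (1 + exp(−a(θ − b)))
Exponent: 0.9 × (0.02 − 0.80) = -0.7020
1/(1 + e^{0.7020}) = 0.3314
P = 0.14 + 0.86 × 0.3314 = 0.4250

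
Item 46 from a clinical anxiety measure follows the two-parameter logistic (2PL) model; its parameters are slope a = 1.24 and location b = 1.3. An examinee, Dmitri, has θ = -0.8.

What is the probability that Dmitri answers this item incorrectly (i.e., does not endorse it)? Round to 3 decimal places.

0.931

P(θ) = 1 / (1 + exp(−a(θ − b)))
Exponent: 1.24 × (-0.8 − 1.3) = -2.6040
1/(1 + e^{2.6040}) = 0.0689
P(incorrect) = 1 − 0.0689 = 0.9311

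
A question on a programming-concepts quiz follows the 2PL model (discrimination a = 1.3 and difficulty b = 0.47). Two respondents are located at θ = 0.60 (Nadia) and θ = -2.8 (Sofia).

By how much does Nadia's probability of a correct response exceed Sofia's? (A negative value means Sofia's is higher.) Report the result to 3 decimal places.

P(θ) = 1 / (1 + exp(−a(θ − b)))
P(Nadia) = 0.5421  [exponent 0.1690]
P(Sofia) = 0.0140  [exponent -4.2510]
Difference = 0.5421 − 0.0140 = 0.5281

0.528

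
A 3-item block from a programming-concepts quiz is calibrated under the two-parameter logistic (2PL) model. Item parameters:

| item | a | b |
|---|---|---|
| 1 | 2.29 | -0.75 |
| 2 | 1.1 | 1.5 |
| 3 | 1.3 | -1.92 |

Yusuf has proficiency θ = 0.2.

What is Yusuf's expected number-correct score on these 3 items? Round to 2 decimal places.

P(θ) = 1 / (1 + exp(−a(θ − b)))
P_1 = 1/(1+e^{-2.1755}) = 0.8980
P_2 = 1/(1+e^{1.4300}) = 0.1931
P_3 = 1/(1+e^{-2.7560}) = 0.9403
E[score] = 0.8980 + 0.1931 + 0.9403 = 2.0314

2.03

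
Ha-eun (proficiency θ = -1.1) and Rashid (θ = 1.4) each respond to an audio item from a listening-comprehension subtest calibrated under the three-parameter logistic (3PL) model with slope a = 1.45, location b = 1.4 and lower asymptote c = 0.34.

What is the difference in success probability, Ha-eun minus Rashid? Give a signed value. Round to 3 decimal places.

P(θ) = c + (1 − c) · 1 / (1 + exp(−a(θ − b)))
P(Ha-eun) = 0.3571  [exponent -3.6250]
P(Rashid) = 0.6700  [exponent 0.0000]
Difference = 0.3571 − 0.6700 = -0.3129

-0.313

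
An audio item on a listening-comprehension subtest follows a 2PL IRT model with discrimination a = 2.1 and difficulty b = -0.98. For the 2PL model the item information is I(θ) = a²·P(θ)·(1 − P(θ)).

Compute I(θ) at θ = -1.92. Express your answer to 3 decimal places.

0.472

P = 1/(1+e^{1.9740}) = 0.1220
P(1−P) = 0.1220 × 0.8780 = 0.1071
I = a² × P(1−P) = 2.1² × 0.1071 = 0.47225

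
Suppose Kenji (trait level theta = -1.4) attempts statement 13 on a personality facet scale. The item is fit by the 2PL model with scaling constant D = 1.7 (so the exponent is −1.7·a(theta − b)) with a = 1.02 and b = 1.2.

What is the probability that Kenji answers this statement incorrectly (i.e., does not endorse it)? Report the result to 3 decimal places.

P(theta) = 1 / (1 + exp(−D·a(theta − b)))
Exponent: 1.7 × 1.02 × (-1.4 − 1.2) = -4.5084
1/(1 + e^{4.5084}) = 0.0109
P = 0.0109
P(incorrect) = 1 − 0.0109 = 0.9891

0.989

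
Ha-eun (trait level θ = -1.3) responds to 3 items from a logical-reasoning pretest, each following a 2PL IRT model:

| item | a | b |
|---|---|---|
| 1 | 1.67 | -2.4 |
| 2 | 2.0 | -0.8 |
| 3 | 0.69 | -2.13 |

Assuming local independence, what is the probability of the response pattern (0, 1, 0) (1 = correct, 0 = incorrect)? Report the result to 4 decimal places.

0.0133

P(θ) = 1 / (1 + exp(−a(θ − b)))
P_1 = 1/(1+e^{-1.8370}) = 0.8626
P_2 = 1/(1+e^{1.0000}) = 0.2689
P_3 = 1/(1+e^{-0.5727}) = 0.6394
L = (1−P_1) × P_2 × (1−P_3) = 0.1374 × 0.2689 × 0.3606 = 0.01333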